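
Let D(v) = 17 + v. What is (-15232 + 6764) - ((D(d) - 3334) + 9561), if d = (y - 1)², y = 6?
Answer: -14737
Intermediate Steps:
d = 25 (d = (6 - 1)² = 5² = 25)
(-15232 + 6764) - ((D(d) - 3334) + 9561) = (-15232 + 6764) - (((17 + 25) - 3334) + 9561) = -8468 - ((42 - 3334) + 9561) = -8468 - (-3292 + 9561) = -8468 - 1*6269 = -8468 - 6269 = -14737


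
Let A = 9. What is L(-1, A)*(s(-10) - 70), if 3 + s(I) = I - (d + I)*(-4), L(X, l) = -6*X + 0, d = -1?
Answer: -762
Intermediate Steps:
L(X, l) = -6*X
s(I) = -7 + 5*I (s(I) = -3 + (I - (-1 + I)*(-4)) = -3 + (I - (4 - 4*I)) = -3 + (I + (-4 + 4*I)) = -3 + (-4 + 5*I) = -7 + 5*I)
L(-1, A)*(s(-10) - 70) = (-6*(-1))*((-7 + 5*(-10)) - 70) = 6*((-7 - 50) - 70) = 6*(-57 - 70) = 6*(-127) = -762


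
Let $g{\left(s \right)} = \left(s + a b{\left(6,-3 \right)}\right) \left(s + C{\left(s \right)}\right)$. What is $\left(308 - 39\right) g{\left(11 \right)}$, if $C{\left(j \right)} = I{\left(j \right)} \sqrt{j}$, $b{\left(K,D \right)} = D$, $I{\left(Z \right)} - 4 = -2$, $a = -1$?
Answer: $41426 + 7532 \sqrt{11} \approx 66407.0$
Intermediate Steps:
$I{\left(Z \right)} = 2$ ($I{\left(Z \right)} = 4 - 2 = 2$)
$C{\left(j \right)} = 2 \sqrt{j}$
$g{\left(s \right)} = \left(3 + s\right) \left(s + 2 \sqrt{s}\right)$ ($g{\left(s \right)} = \left(s - -3\right) \left(s + 2 \sqrt{s}\right) = \left(s + 3\right) \left(s + 2 \sqrt{s}\right) = \left(3 + s\right) \left(s + 2 \sqrt{s}\right)$)
$\left(308 - 39\right) g{\left(11 \right)} = \left(308 - 39\right) \left(11^{2} + 2 \cdot 11^{\frac{3}{2}} + 3 \cdot 11 + 6 \sqrt{11}\right) = 269 \left(121 + 2 \cdot 11 \sqrt{11} + 33 + 6 \sqrt{11}\right) = 269 \left(121 + 22 \sqrt{11} + 33 + 6 \sqrt{11}\right) = 269 \left(154 + 28 \sqrt{11}\right) = 41426 + 7532 \sqrt{11}$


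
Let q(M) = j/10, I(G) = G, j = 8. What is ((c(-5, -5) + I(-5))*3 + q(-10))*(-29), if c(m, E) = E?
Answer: 4234/5 ≈ 846.80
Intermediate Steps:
q(M) = 4/5 (q(M) = 8/10 = 8*(1/10) = 4/5)
((c(-5, -5) + I(-5))*3 + q(-10))*(-29) = ((-5 - 5)*3 + 4/5)*(-29) = (-10*3 + 4/5)*(-29) = (-30 + 4/5)*(-29) = -146/5*(-29) = 4234/5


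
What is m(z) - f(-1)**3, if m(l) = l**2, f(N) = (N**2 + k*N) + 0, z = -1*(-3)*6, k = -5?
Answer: 108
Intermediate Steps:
z = 18 (z = 3*6 = 18)
f(N) = N**2 - 5*N (f(N) = (N**2 - 5*N) + 0 = N**2 - 5*N)
m(z) - f(-1)**3 = 18**2 - (-(-5 - 1))**3 = 324 - (-1*(-6))**3 = 324 - 1*6**3 = 324 - 1*216 = 324 - 216 = 108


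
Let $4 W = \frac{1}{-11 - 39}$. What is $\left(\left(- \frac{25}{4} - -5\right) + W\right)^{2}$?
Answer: $\frac{63001}{40000} \approx 1.575$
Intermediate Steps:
$W = - \frac{1}{200}$ ($W = \frac{1}{4 \left(-11 - 39\right)} = \frac{1}{4 \left(-50\right)} = \frac{1}{4} \left(- \frac{1}{50}\right) = - \frac{1}{200} \approx -0.005$)
$\left(\left(- \frac{25}{4} - -5\right) + W\right)^{2} = \left(\left(- \frac{25}{4} - -5\right) - \frac{1}{200}\right)^{2} = \left(\left(\left(-25\right) \frac{1}{4} + 5\right) - \frac{1}{200}\right)^{2} = \left(\left(- \frac{25}{4} + 5\right) - \frac{1}{200}\right)^{2} = \left(- \frac{5}{4} - \frac{1}{200}\right)^{2} = \left(- \frac{251}{200}\right)^{2} = \frac{63001}{40000}$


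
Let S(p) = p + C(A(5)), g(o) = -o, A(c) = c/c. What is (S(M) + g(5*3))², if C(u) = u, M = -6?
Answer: 400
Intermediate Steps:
A(c) = 1
S(p) = 1 + p (S(p) = p + 1 = 1 + p)
(S(M) + g(5*3))² = ((1 - 6) - 5*3)² = (-5 - 1*15)² = (-5 - 15)² = (-20)² = 400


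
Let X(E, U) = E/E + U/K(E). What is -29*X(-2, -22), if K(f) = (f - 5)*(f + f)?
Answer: -87/14 ≈ -6.2143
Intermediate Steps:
K(f) = 2*f*(-5 + f) (K(f) = (-5 + f)*(2*f) = 2*f*(-5 + f))
X(E, U) = 1 + U/(2*E*(-5 + E)) (X(E, U) = E/E + U/((2*E*(-5 + E))) = 1 + U*(1/(2*E*(-5 + E))) = 1 + U/(2*E*(-5 + E)))
-29*X(-2, -22) = -29*((½)*(-22) - 2*(-5 - 2))/((-2)*(-5 - 2)) = -(-29)*(-11 - 2*(-7))/(2*(-7)) = -(-29)*(-1)*(-11 + 14)/(2*7) = -(-29)*(-1)*3/(2*7) = -29*3/14 = -87/14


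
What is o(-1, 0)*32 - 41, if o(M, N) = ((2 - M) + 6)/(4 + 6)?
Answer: -61/5 ≈ -12.200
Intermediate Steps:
o(M, N) = ⅘ - M/10 (o(M, N) = (8 - M)/10 = (8 - M)*(⅒) = ⅘ - M/10)
o(-1, 0)*32 - 41 = (⅘ - ⅒*(-1))*32 - 41 = (⅘ + ⅒)*32 - 41 = (9/10)*32 - 41 = 144/5 - 41 = -61/5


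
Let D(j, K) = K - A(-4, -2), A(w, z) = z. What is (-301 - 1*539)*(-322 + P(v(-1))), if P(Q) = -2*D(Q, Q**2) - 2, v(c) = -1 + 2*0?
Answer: 277200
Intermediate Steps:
v(c) = -1 (v(c) = -1 + 0 = -1)
D(j, K) = 2 + K (D(j, K) = K - 1*(-2) = K + 2 = 2 + K)
P(Q) = -6 - 2*Q**2 (P(Q) = -2*(2 + Q**2) - 2 = (-4 - 2*Q**2) - 2 = -6 - 2*Q**2)
(-301 - 1*539)*(-322 + P(v(-1))) = (-301 - 1*539)*(-322 + (-6 - 2*(-1)**2)) = (-301 - 539)*(-322 + (-6 - 2*1)) = -840*(-322 + (-6 - 2)) = -840*(-322 - 8) = -840*(-330) = 277200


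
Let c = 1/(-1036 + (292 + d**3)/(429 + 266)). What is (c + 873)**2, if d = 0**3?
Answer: 394788345930778801/518008393984 ≈ 7.6213e+5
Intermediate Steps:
d = 0
c = -695/719728 (c = 1/(-1036 + (292 + 0**3)/(429 + 266)) = 1/(-1036 + (292 + 0)/695) = 1/(-1036 + 292*(1/695)) = 1/(-1036 + 292/695) = 1/(-719728/695) = -695/719728 ≈ -0.00096564)
(c + 873)**2 = (-695/719728 + 873)**2 = (628321849/719728)**2 = 394788345930778801/518008393984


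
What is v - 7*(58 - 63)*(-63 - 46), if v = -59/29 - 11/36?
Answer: -3985303/1044 ≈ -3817.3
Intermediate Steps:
v = -2443/1044 (v = -59*1/29 - 11*1/36 = -59/29 - 11/36 = -2443/1044 ≈ -2.3400)
v - 7*(58 - 63)*(-63 - 46) = -2443/1044 - 7*(58 - 63)*(-63 - 46) = -2443/1044 - (-35)*(-109) = -2443/1044 - 7*545 = -2443/1044 - 3815 = -3985303/1044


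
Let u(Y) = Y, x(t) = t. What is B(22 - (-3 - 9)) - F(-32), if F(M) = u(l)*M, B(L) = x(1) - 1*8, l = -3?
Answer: -103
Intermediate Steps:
B(L) = -7 (B(L) = 1 - 1*8 = 1 - 8 = -7)
F(M) = -3*M
B(22 - (-3 - 9)) - F(-32) = -7 - (-3)*(-32) = -7 - 1*96 = -7 - 96 = -103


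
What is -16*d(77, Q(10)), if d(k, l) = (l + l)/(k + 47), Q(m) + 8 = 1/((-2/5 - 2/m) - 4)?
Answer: 1512/713 ≈ 2.1206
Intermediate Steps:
Q(m) = -8 + 1/(-22/5 - 2/m) (Q(m) = -8 + 1/((-2/5 - 2/m) - 4) = -8 + 1/(-22/5 - 2/m))
d(k, l) = 2*l/(47 + k) (d(k, l) = (2*l)/(47 + k) = 2*l/(47 + k))
-16*d(77, Q(10)) = -32*(-80 - 181*10)/(2*(5 + 11*10))/(47 + 77) = -32*(-80 - 1810)/(2*(5 + 110))/124 = -32*(1/2)*(-1890)/115/124 = -32*(1/2)*(1/115)*(-1890)/124 = -32*(-189)/(23*124) = -16*(-189/1426) = 1512/713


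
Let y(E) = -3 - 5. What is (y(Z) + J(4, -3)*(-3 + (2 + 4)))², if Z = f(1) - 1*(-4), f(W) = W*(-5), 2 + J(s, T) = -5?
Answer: 841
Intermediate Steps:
J(s, T) = -7 (J(s, T) = -2 - 5 = -7)
f(W) = -5*W
Z = -1 (Z = -5*1 - 1*(-4) = -5 + 4 = -1)
y(E) = -8
(y(Z) + J(4, -3)*(-3 + (2 + 4)))² = (-8 - 7*(-3 + (2 + 4)))² = (-8 - 7*(-3 + 6))² = (-8 - 7*3)² = (-8 - 21)² = (-29)² = 841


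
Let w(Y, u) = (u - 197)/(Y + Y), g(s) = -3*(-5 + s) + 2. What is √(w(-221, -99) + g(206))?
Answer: I*√29320733/221 ≈ 24.502*I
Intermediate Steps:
g(s) = 17 - 3*s (g(s) = (15 - 3*s) + 2 = 17 - 3*s)
w(Y, u) = (-197 + u)/(2*Y) (w(Y, u) = (-197 + u)/((2*Y)) = (-197 + u)*(1/(2*Y)) = (-197 + u)/(2*Y))
√(w(-221, -99) + g(206)) = √((½)*(-197 - 99)/(-221) + (17 - 3*206)) = √((½)*(-1/221)*(-296) + (17 - 618)) = √(148/221 - 601) = √(-132673/221) = I*√29320733/221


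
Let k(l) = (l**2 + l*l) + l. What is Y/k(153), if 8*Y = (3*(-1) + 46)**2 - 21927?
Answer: -10039/187884 ≈ -0.053432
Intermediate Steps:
k(l) = l + 2*l**2 (k(l) = (l**2 + l**2) + l = 2*l**2 + l = l + 2*l**2)
Y = -10039/4 (Y = ((3*(-1) + 46)**2 - 21927)/8 = ((-3 + 46)**2 - 21927)/8 = (43**2 - 21927)/8 = (1849 - 21927)/8 = (1/8)*(-20078) = -10039/4 ≈ -2509.8)
Y/k(153) = -10039*1/(153*(1 + 2*153))/4 = -10039*1/(153*(1 + 306))/4 = -10039/(4*(153*307)) = -10039/4/46971 = -10039/4*1/46971 = -10039/187884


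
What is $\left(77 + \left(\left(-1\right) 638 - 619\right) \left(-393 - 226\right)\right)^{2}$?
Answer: $605532985600$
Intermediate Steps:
$\left(77 + \left(\left(-1\right) 638 - 619\right) \left(-393 - 226\right)\right)^{2} = \left(77 + \left(-638 - 619\right) \left(-619\right)\right)^{2} = \left(77 - -778083\right)^{2} = \left(77 + 778083\right)^{2} = 778160^{2} = 605532985600$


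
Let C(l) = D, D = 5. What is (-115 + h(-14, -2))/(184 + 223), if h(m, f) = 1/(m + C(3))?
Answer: -28/99 ≈ -0.28283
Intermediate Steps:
C(l) = 5
h(m, f) = 1/(5 + m) (h(m, f) = 1/(m + 5) = 1/(5 + m))
(-115 + h(-14, -2))/(184 + 223) = (-115 + 1/(5 - 14))/(184 + 223) = (-115 + 1/(-9))/407 = (-115 - ⅑)*(1/407) = -1036/9*1/407 = -28/99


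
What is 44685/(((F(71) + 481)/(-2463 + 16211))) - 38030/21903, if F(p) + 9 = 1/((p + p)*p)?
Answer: 430665863344382/330888621 ≈ 1.3015e+6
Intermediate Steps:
F(p) = -9 + 1/(2*p²) (F(p) = -9 + 1/((p + p)*p) = -9 + 1/(((2*p))*p) = -9 + (1/(2*p))/p = -9 + 1/(2*p²))
44685/(((F(71) + 481)/(-2463 + 16211))) - 38030/21903 = 44685/((((-9 + (½)/71²) + 481)/(-2463 + 16211))) - 38030/21903 = 44685/((((-9 + (½)*(1/5041)) + 481)/13748)) - 38030*1/21903 = 44685/((((-9 + 1/10082) + 481)*(1/13748))) - 38030/21903 = 44685/(((-90737/10082 + 481)*(1/13748))) - 38030/21903 = 44685/(((4758705/10082)*(1/13748))) - 38030/21903 = 44685/(679815/19801048) - 38030/21903 = 44685*(19801048/679815) - 38030/21903 = 19662440664/15107 - 38030/21903 = 430665863344382/330888621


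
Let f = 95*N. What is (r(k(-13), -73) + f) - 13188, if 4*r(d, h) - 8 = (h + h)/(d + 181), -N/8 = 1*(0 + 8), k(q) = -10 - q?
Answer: -7089961/368 ≈ -19266.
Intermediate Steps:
N = -64 (N = -8*(0 + 8) = -8*8 = -64)
r(d, h) = 2 + h/(2*(181 + d)) (r(d, h) = 2 + ((h + h)/(d + 181))/4 = 2 + ((2*h)/(181 + d))/4 = 2 + (2*h/(181 + d))/4 = 2 + h/(2*(181 + d)))
f = -6080 (f = 95*(-64) = -6080)
(r(k(-13), -73) + f) - 13188 = ((724 - 73 + 4*(-10 - 1*(-13)))/(2*(181 + (-10 - 1*(-13)))) - 6080) - 13188 = ((724 - 73 + 4*(-10 + 13))/(2*(181 + (-10 + 13))) - 6080) - 13188 = ((724 - 73 + 4*3)/(2*(181 + 3)) - 6080) - 13188 = ((1/2)*(724 - 73 + 12)/184 - 6080) - 13188 = ((1/2)*(1/184)*663 - 6080) - 13188 = (663/368 - 6080) - 13188 = -2236777/368 - 13188 = -7089961/368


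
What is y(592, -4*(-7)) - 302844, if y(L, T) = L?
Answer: -302252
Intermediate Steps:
y(592, -4*(-7)) - 302844 = 592 - 302844 = -302252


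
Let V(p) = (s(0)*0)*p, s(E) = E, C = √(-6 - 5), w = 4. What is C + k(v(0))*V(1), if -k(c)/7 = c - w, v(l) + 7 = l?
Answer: I*√11 ≈ 3.3166*I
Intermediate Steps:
v(l) = -7 + l
C = I*√11 (C = √(-11) = I*√11 ≈ 3.3166*I)
k(c) = 28 - 7*c (k(c) = -7*(c - 1*4) = -7*(c - 4) = -7*(-4 + c) = 28 - 7*c)
V(p) = 0 (V(p) = (0*0)*p = 0*p = 0)
C + k(v(0))*V(1) = I*√11 + (28 - 7*(-7 + 0))*0 = I*√11 + (28 - 7*(-7))*0 = I*√11 + (28 + 49)*0 = I*√11 + 77*0 = I*√11 + 0 = I*√11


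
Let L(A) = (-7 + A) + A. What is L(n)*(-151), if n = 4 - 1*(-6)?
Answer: -1963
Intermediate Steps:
n = 10 (n = 4 + 6 = 10)
L(A) = -7 + 2*A
L(n)*(-151) = (-7 + 2*10)*(-151) = (-7 + 20)*(-151) = 13*(-151) = -1963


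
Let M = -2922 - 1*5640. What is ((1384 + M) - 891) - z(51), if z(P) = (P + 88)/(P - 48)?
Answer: -24346/3 ≈ -8115.3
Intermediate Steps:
M = -8562 (M = -2922 - 5640 = -8562)
z(P) = (88 + P)/(-48 + P)
((1384 + M) - 891) - z(51) = ((1384 - 8562) - 891) - (88 + 51)/(-48 + 51) = (-7178 - 891) - 139/3 = -8069 - 139/3 = -24346/3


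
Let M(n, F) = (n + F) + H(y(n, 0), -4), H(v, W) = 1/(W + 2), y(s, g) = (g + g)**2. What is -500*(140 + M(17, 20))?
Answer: -88250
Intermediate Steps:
y(s, g) = 4*g**2 (y(s, g) = (2*g)**2 = 4*g**2)
H(v, W) = 1/(2 + W)
M(n, F) = -1/2 + F + n (M(n, F) = (n + F) + 1/(2 - 4) = (F + n) + 1/(-2) = (F + n) - 1/2 = -1/2 + F + n)
-500*(140 + M(17, 20)) = -500*(140 + (-1/2 + 20 + 17)) = -500*(140 + 73/2) = -500*353/2 = -88250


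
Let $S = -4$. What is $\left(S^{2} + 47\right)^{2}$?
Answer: $3969$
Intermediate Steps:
$\left(S^{2} + 47\right)^{2} = \left(\left(-4\right)^{2} + 47\right)^{2} = \left(16 + 47\right)^{2} = 63^{2} = 3969$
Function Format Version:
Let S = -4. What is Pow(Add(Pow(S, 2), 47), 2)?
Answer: 3969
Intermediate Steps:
Pow(Add(Pow(S, 2), 47), 2) = Pow(Add(Pow(-4, 2), 47), 2) = Pow(Add(16, 47), 2) = Pow(63, 2) = 3969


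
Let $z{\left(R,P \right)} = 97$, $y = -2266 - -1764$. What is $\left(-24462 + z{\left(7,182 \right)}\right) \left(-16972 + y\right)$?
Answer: $425754010$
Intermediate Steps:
$y = -502$ ($y = -2266 + 1764 = -502$)
$\left(-24462 + z{\left(7,182 \right)}\right) \left(-16972 + y\right) = \left(-24462 + 97\right) \left(-16972 - 502\right) = \left(-24365\right) \left(-17474\right) = 425754010$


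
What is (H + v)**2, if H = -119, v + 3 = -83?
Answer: 42025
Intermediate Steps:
v = -86 (v = -3 - 83 = -86)
(H + v)**2 = (-119 - 86)**2 = (-205)**2 = 42025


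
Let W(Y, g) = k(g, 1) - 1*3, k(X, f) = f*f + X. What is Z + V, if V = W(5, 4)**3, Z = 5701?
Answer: 5709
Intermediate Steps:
k(X, f) = X + f**2 (k(X, f) = f**2 + X = X + f**2)
W(Y, g) = -2 + g (W(Y, g) = (g + 1**2) - 1*3 = (g + 1) - 3 = (1 + g) - 3 = -2 + g)
V = 8 (V = (-2 + 4)**3 = 2**3 = 8)
Z + V = 5701 + 8 = 5709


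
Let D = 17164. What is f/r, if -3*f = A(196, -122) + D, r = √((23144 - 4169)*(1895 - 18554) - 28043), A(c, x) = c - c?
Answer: 4291*I*√79033142/118549713 ≈ 0.32178*I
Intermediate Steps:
A(c, x) = 0
r = 2*I*√79033142 (r = √(18975*(-16659) - 28043) = √(-316104525 - 28043) = √(-316132568) = 2*I*√79033142 ≈ 17780.0*I)
f = -17164/3 (f = -(0 + 17164)/3 = -⅓*17164 = -17164/3 ≈ -5721.3)
f/r = -17164*(-I*√79033142/158066284)/3 = -(-4291)*I*√79033142/118549713 = 4291*I*√79033142/118549713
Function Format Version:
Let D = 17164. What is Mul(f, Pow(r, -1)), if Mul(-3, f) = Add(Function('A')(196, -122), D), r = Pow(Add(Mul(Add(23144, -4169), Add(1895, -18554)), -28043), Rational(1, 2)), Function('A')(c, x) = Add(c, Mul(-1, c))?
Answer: Mul(Rational(4291, 118549713), I, Pow(79033142, Rational(1, 2))) ≈ Mul(0.32178, I)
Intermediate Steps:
Function('A')(c, x) = 0
r = Mul(2, I, Pow(79033142, Rational(1, 2))) (r = Pow(Add(Mul(18975, -16659), -28043), Rational(1, 2)) = Pow(Add(-316104525, -28043), Rational(1, 2)) = Pow(-316132568, Rational(1, 2)) = Mul(2, I, Pow(79033142, Rational(1, 2))) ≈ Mul(17780., I))
f = Rational(-17164, 3) (f = Mul(Rational(-1, 3), Add(0, 17164)) = Mul(Rational(-1, 3), 17164) = Rational(-17164, 3) ≈ -5721.3)
Mul(f, Pow(r, -1)) = Mul(Rational(-17164, 3), Pow(Mul(2, I, Pow(79033142, Rational(1, 2))), -1)) = Mul(Rational(-17164, 3), Mul(Rational(-1, 158066284), I, Pow(79033142, Rational(1, 2)))) = Mul(Rational(4291, 118549713), I, Pow(79033142, Rational(1, 2)))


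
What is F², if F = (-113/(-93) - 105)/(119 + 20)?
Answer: 93161104/167107329 ≈ 0.55749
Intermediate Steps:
F = -9652/12927 (F = (-113*(-1/93) - 105)/139 = (113/93 - 105)*(1/139) = -9652/93*1/139 = -9652/12927 ≈ -0.74665)
F² = (-9652/12927)² = 93161104/167107329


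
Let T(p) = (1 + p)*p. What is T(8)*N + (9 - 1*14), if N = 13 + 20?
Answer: 2371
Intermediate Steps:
T(p) = p*(1 + p)
N = 33
T(8)*N + (9 - 1*14) = (8*(1 + 8))*33 + (9 - 1*14) = (8*9)*33 + (9 - 14) = 72*33 - 5 = 2376 - 5 = 2371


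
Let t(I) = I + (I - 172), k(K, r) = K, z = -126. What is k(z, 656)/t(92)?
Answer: -21/2 ≈ -10.500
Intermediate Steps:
t(I) = -172 + 2*I (t(I) = I + (-172 + I) = -172 + 2*I)
k(z, 656)/t(92) = -126/(-172 + 2*92) = -126/(-172 + 184) = -126/12 = -126*1/12 = -21/2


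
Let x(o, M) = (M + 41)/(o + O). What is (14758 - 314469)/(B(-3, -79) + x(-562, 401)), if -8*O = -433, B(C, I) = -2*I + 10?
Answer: -71630929/39944 ≈ -1793.3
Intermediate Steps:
B(C, I) = 10 - 2*I
O = 433/8 (O = -⅛*(-433) = 433/8 ≈ 54.125)
x(o, M) = (41 + M)/(433/8 + o) (x(o, M) = (M + 41)/(o + 433/8) = (41 + M)/(433/8 + o))
(14758 - 314469)/(B(-3, -79) + x(-562, 401)) = (14758 - 314469)/((10 - 2*(-79)) + 8*(41 + 401)/(433 + 8*(-562))) = -299711/((10 + 158) + 8*442/(433 - 4496)) = -299711/(168 + 8*442/(-4063)) = -299711/(168 + 8*(-1/4063)*442) = -299711/(168 - 208/239) = -299711/39944/239 = -299711*239/39944 = -71630929/39944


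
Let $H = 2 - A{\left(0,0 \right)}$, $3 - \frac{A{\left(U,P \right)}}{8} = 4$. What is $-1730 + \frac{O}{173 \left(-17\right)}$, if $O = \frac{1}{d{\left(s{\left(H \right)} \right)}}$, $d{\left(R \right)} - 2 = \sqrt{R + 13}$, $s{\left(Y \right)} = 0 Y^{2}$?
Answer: $- \frac{45791368}{26469} - \frac{\sqrt{13}}{26469} \approx -1730.0$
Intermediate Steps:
$A{\left(U,P \right)} = -8$ ($A{\left(U,P \right)} = 24 - 32 = -8$)
$H = 10$ ($H = 2 - -8 = 2 + 8 = 10$)
$s{\left(Y \right)} = 0$
$d{\left(R \right)} = 2 + \sqrt{13 + R}$ ($d{\left(R \right)} = 2 + \sqrt{R + 13} = 2 + \sqrt{13 + R}$)
$O = \frac{1}{2 + \sqrt{13}}$ ($O = \frac{1}{2 + \sqrt{13 + 0}} = \frac{1}{2 + \sqrt{13}} \approx 0.17839$)
$-1730 + \frac{O}{173 \left(-17\right)} = -1730 + \frac{- \frac{2}{9} + \frac{\sqrt{13}}{9}}{173 \left(-17\right)} = -1730 + \frac{- \frac{2}{9} + \frac{\sqrt{13}}{9}}{-2941} = -1730 + \left(- \frac{2}{9} + \frac{\sqrt{13}}{9}\right) \left(- \frac{1}{2941}\right) = -1730 + \left(\frac{2}{26469} - \frac{\sqrt{13}}{26469}\right) = - \frac{45791368}{26469} - \frac{\sqrt{13}}{26469}$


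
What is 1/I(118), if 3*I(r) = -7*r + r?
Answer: -1/236 ≈ -0.0042373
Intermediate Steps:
I(r) = -2*r (I(r) = (-7*r + r)/3 = (-6*r)/3 = -2*r)
1/I(118) = 1/(-2*118) = 1/(-236) = -1/236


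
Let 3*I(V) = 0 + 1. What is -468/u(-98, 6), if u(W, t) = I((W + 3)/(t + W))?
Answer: -1404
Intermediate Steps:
I(V) = 1/3 (I(V) = (0 + 1)/3 = (1/3)*1 = 1/3)
u(W, t) = 1/3
-468/u(-98, 6) = -468/1/3 = -468*3 = -1404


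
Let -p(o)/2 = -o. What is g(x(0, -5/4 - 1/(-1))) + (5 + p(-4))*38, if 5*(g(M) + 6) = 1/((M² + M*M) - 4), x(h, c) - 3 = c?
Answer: -53392/445 ≈ -119.98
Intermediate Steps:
p(o) = 2*o (p(o) = -(-2)*o = 2*o)
x(h, c) = 3 + c
g(M) = -6 + 1/(5*(-4 + 2*M²)) (g(M) = -6 + 1/(5*((M² + M*M) - 4)) = -6 + 1/(5*((M² + M²) - 4)) = -6 + 1/(5*(2*M² - 4)) = -6 + 1/(5*(-4 + 2*M²)))
g(x(0, -5/4 - 1/(-1))) + (5 + p(-4))*38 = (121 - 60*(3 + (-5/4 - 1/(-1)))²)/(10*(-2 + (3 + (-5/4 - 1/(-1)))²)) + (5 + 2*(-4))*38 = (121 - 60*(3 + (-5*¼ - 1*(-1)))²)/(10*(-2 + (3 + (-5*¼ - 1*(-1)))²)) + (5 - 8)*38 = (121 - 60*(3 + (-5/4 + 1))²)/(10*(-2 + (3 + (-5/4 + 1))²)) - 3*38 = (121 - 60*(3 - ¼)²)/(10*(-2 + (3 - ¼)²)) - 114 = (121 - 60*(11/4)²)/(10*(-2 + (11/4)²)) - 114 = (121 - 60*121/16)/(10*(-2 + 121/16)) - 114 = (121 - 1815/4)/(10*(89/16)) - 114 = (⅒)*(16/89)*(-1331/4) - 114 = -2662/445 - 114 = -53392/445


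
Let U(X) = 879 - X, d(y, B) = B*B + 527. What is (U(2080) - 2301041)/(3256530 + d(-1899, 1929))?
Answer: -1151121/3489049 ≈ -0.32992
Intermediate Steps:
d(y, B) = 527 + B² (d(y, B) = B² + 527 = 527 + B²)
(U(2080) - 2301041)/(3256530 + d(-1899, 1929)) = ((879 - 1*2080) - 2301041)/(3256530 + (527 + 1929²)) = ((879 - 2080) - 2301041)/(3256530 + (527 + 3721041)) = (-1201 - 2301041)/(3256530 + 3721568) = -2302242/6978098 = -2302242*1/6978098 = -1151121/3489049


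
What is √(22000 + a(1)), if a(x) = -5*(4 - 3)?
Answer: √21995 ≈ 148.31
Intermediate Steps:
a(x) = -5 (a(x) = -5*1 = -5)
√(22000 + a(1)) = √(22000 - 5) = √21995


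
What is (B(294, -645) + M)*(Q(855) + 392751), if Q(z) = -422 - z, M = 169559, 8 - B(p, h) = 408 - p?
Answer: 66336443722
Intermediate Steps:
B(p, h) = -400 + p (B(p, h) = 8 - (408 - p) = 8 + (-408 + p) = -400 + p)
(B(294, -645) + M)*(Q(855) + 392751) = ((-400 + 294) + 169559)*((-422 - 1*855) + 392751) = (-106 + 169559)*((-422 - 855) + 392751) = 169453*(-1277 + 392751) = 169453*391474 = 66336443722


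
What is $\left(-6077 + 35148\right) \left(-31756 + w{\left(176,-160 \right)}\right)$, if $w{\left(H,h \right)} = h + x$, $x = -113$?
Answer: $-931115059$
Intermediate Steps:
$w{\left(H,h \right)} = -113 + h$ ($w{\left(H,h \right)} = h - 113 = -113 + h$)
$\left(-6077 + 35148\right) \left(-31756 + w{\left(176,-160 \right)}\right) = \left(-6077 + 35148\right) \left(-31756 - 273\right) = 29071 \left(-31756 - 273\right) = 29071 \left(-32029\right) = -931115059$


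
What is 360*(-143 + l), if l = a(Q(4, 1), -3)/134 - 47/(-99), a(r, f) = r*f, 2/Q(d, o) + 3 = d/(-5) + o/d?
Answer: -2684613200/52327 ≈ -51305.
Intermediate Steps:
Q(d, o) = 2/(-3 - d/5 + o/d) (Q(d, o) = 2/(-3 + (d/(-5) + o/d)) = 2/(-3 + (d*(-⅕) + o/d)) = 2/(-3 + (-d/5 + o/d)) = 2/(-3 - d/5 + o/d))
a(r, f) = f*r
l = 229519/470943 (l = -(-30)*4/(4² - 5*1 + 15*4)/134 - 47/(-99) = -(-30)*4/(16 - 5 + 60)*(1/134) - 47*(-1/99) = -(-30)*4/71*(1/134) + 47/99 = -3*(-40/71)*(1/134) + 47/99 = (120/71)*(1/134) + 47/99 = 60/4757 + 47/99 = 229519/470943 ≈ 0.48736)
360*(-143 + l) = 360*(-143 + 229519/470943) = 360*(-67115330/470943) = -2684613200/52327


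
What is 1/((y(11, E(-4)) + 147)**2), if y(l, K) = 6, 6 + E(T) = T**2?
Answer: 1/23409 ≈ 4.2719e-5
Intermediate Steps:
E(T) = -6 + T**2
1/((y(11, E(-4)) + 147)**2) = 1/((6 + 147)**2) = 1/(153**2) = 1/23409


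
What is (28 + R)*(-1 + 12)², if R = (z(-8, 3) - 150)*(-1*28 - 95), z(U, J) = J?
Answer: 2191189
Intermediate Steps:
R = 18081 (R = (3 - 150)*(-1*28 - 95) = -147*(-28 - 95) = -147*(-123) = 18081)
(28 + R)*(-1 + 12)² = (28 + 18081)*(-1 + 12)² = 18109*11² = 18109*121 = 2191189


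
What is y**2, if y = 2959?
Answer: 8755681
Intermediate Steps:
y**2 = 2959**2 = 8755681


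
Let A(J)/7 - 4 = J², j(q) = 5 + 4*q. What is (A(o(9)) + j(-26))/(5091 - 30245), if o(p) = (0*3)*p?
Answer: 71/25154 ≈ 0.0028226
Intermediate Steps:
o(p) = 0 (o(p) = 0*p = 0)
A(J) = 28 + 7*J²
(A(o(9)) + j(-26))/(5091 - 30245) = ((28 + 7*0²) + (5 + 4*(-26)))/(5091 - 30245) = ((28 + 7*0) + (5 - 104))/(-25154) = ((28 + 0) - 99)*(-1/25154) = (28 - 99)*(-1/25154) = -71*(-1/25154) = 71/25154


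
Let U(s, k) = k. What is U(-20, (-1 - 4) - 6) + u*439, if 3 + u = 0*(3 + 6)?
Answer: -1328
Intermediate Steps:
u = -3 (u = -3 + 0*(3 + 6) = -3 + 0*9 = -3 + 0 = -3)
U(-20, (-1 - 4) - 6) + u*439 = ((-1 - 4) - 6) - 3*439 = (-5 - 6) - 1317 = -11 - 1317 = -1328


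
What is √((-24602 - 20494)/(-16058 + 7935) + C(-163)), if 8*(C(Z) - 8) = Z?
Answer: I*√7203622614/32492 ≈ 2.6122*I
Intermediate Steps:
C(Z) = 8 + Z/8
√((-24602 - 20494)/(-16058 + 7935) + C(-163)) = √((-24602 - 20494)/(-16058 + 7935) + (8 + (⅛)*(-163))) = √(-45096/(-8123) + (8 - 163/8)) = √(-45096*(-1/8123) - 99/8) = √(45096/8123 - 99/8) = √(-443409/64984) = I*√7203622614/32492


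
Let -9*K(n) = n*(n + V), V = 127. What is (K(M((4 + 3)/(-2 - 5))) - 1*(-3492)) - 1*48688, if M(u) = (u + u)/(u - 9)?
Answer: -3389912/75 ≈ -45199.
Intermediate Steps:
M(u) = 2*u/(-9 + u) (M(u) = (2*u)/(-9 + u) = 2*u/(-9 + u))
K(n) = -n*(127 + n)/9 (K(n) = -n*(n + 127)/9 = -n*(127 + n)/9)
(K(M((4 + 3)/(-2 - 5))) - 1*(-3492)) - 1*48688 = (-2*((4 + 3)/(-2 - 5))/(-9 + (4 + 3)/(-2 - 5))*(127 + 2*((4 + 3)/(-2 - 5))/(-9 + (4 + 3)/(-2 - 5)))/9 - 1*(-3492)) - 1*48688 = (-2*(7/(-7))/(-9 + 7/(-7))*(127 + 2*(7/(-7))/(-9 + 7/(-7)))/9 + 3492) - 48688 = (-2*(7*(-1/7))/(-9 + 7*(-1/7))*(127 + 2*(7*(-1/7))/(-9 + 7*(-1/7)))/9 + 3492) - 48688 = (-2*(-1)/(-9 - 1)*(127 + 2*(-1)/(-9 - 1))/9 + 3492) - 48688 = (-2*(-1)/(-10)*(127 + 2*(-1)/(-10))/9 + 3492) - 48688 = (-2*(-1)*(-1/10)*(127 + 2*(-1)*(-1/10))/9 + 3492) - 48688 = (-1/9*1/5*(127 + 1/5) + 3492) - 48688 = (-1/9*1/5*636/5 + 3492) - 48688 = (-212/75 + 3492) - 48688 = 261688/75 - 48688 = -3389912/75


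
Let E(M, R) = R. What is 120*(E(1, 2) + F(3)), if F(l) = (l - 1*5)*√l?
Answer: 240 - 240*√3 ≈ -175.69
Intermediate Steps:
F(l) = √l*(-5 + l) (F(l) = (l - 5)*√l = (-5 + l)*√l = √l*(-5 + l))
120*(E(1, 2) + F(3)) = 120*(2 + √3*(-5 + 3)) = 120*(2 + √3*(-2)) = 120*(2 - 2*√3) = 240 - 240*√3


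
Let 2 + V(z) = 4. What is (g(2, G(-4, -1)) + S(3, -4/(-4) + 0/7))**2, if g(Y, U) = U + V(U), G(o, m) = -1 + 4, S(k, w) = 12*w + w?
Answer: 324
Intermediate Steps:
V(z) = 2 (V(z) = -2 + 4 = 2)
S(k, w) = 13*w
G(o, m) = 3
g(Y, U) = 2 + U (g(Y, U) = U + 2 = 2 + U)
(g(2, G(-4, -1)) + S(3, -4/(-4) + 0/7))**2 = ((2 + 3) + 13*(-4/(-4) + 0/7))**2 = (5 + 13*(-4*(-1/4) + 0*(1/7)))**2 = (5 + 13*(1 + 0))**2 = (5 + 13*1)**2 = (5 + 13)**2 = 18**2 = 324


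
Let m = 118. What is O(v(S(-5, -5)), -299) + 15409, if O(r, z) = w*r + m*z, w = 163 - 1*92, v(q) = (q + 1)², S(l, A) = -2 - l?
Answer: -18737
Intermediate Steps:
v(q) = (1 + q)²
w = 71 (w = 163 - 92 = 71)
O(r, z) = 71*r + 118*z
O(v(S(-5, -5)), -299) + 15409 = (71*(1 + (-2 - 1*(-5)))² + 118*(-299)) + 15409 = (71*(1 + (-2 + 5))² - 35282) + 15409 = (71*(1 + 3)² - 35282) + 15409 = (71*4² - 35282) + 15409 = (71*16 - 35282) + 15409 = (1136 - 35282) + 15409 = -34146 + 15409 = -18737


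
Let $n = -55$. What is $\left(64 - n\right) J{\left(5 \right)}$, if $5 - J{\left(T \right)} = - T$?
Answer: $1190$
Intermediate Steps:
$J{\left(T \right)} = 5 + T$ ($J{\left(T \right)} = 5 - - T = 5 + T$)
$\left(64 - n\right) J{\left(5 \right)} = \left(64 - -55\right) \left(5 + 5\right) = \left(64 + 55\right) 10 = 119 \cdot 10 = 1190$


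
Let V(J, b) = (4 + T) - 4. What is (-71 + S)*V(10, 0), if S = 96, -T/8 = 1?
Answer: -200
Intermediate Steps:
T = -8 (T = -8*1 = -8)
V(J, b) = -8 (V(J, b) = (4 - 8) - 4 = -4 - 4 = -8)
(-71 + S)*V(10, 0) = (-71 + 96)*(-8) = 25*(-8) = -200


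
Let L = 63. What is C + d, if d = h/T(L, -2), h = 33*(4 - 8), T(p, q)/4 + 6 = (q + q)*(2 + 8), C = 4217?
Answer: 194015/46 ≈ 4217.7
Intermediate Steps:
T(p, q) = -24 + 80*q (T(p, q) = -24 + 4*((q + q)*(2 + 8)) = -24 + 4*((2*q)*10) = -24 + 4*(20*q) = -24 + 80*q)
h = -132 (h = 33*(-4) = -132)
d = 33/46 (d = -132/(-24 + 80*(-2)) = -132/(-24 - 160) = -132/(-184) = -132*(-1/184) = 33/46 ≈ 0.71739)
C + d = 4217 + 33/46 = 194015/46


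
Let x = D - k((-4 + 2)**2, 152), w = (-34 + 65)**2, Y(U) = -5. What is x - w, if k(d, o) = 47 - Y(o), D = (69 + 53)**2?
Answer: 13871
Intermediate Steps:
D = 14884 (D = 122**2 = 14884)
k(d, o) = 52 (k(d, o) = 47 - 1*(-5) = 47 + 5 = 52)
w = 961 (w = 31**2 = 961)
x = 14832 (x = 14884 - 1*52 = 14884 - 52 = 14832)
x - w = 14832 - 1*961 = 14832 - 961 = 13871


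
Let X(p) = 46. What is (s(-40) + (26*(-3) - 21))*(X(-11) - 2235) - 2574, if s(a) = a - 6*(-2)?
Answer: 275429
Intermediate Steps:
s(a) = 12 + a (s(a) = a + 12 = 12 + a)
(s(-40) + (26*(-3) - 21))*(X(-11) - 2235) - 2574 = ((12 - 40) + (26*(-3) - 21))*(46 - 2235) - 2574 = (-28 + (-78 - 21))*(-2189) - 2574 = (-28 - 99)*(-2189) - 2574 = -127*(-2189) - 2574 = 278003 - 2574 = 275429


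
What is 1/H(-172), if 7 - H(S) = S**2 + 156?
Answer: -1/29733 ≈ -3.3633e-5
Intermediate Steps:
H(S) = -149 - S**2 (H(S) = 7 - (S**2 + 156) = 7 - (156 + S**2) = 7 + (-156 - S**2) = -149 - S**2)
1/H(-172) = 1/(-149 - 1*(-172)**2) = 1/(-149 - 1*29584) = 1/(-149 - 29584) = 1/(-29733) = -1/29733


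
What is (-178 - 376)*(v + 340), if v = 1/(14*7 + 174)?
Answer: -25617237/136 ≈ -1.8836e+5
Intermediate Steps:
v = 1/272 (v = 1/(98 + 174) = 1/272 ≈ 0.0036765)
(-178 - 376)*(v + 340) = (-178 - 376)*(1/272 + 340) = -554*92481/272 = -25617237/136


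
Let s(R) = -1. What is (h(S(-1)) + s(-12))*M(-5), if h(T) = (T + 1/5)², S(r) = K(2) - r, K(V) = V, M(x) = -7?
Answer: -1617/25 ≈ -64.680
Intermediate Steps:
S(r) = 2 - r
h(T) = (⅕ + T)² (h(T) = (T + ⅕)² = (⅕ + T)²)
(h(S(-1)) + s(-12))*M(-5) = ((1 + 5*(2 - 1*(-1)))²/25 - 1)*(-7) = ((1 + 5*(2 + 1))²/25 - 1)*(-7) = ((1 + 5*3)²/25 - 1)*(-7) = ((1 + 15)²/25 - 1)*(-7) = ((1/25)*16² - 1)*(-7) = ((1/25)*256 - 1)*(-7) = (256/25 - 1)*(-7) = (231/25)*(-7) = -1617/25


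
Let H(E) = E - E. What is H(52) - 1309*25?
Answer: -32725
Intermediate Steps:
H(E) = 0
H(52) - 1309*25 = 0 - 1309*25 = 0 - 32725 = -32725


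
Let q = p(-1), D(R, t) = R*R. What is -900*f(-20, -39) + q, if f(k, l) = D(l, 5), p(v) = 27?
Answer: -1368873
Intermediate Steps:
D(R, t) = R**2
q = 27
f(k, l) = l**2
-900*f(-20, -39) + q = -900*(-39)**2 + 27 = -900*1521 + 27 = -1368900 + 27 = -1368873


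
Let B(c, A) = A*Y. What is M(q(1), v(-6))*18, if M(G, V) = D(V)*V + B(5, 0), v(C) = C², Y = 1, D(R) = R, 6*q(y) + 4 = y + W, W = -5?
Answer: 23328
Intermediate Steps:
q(y) = -3/2 + y/6 (q(y) = -⅔ + (y - 5)/6 = -⅔ + (-5 + y)/6 = -⅔ + (-⅚ + y/6) = -3/2 + y/6)
B(c, A) = A (B(c, A) = A*1 = A)
M(G, V) = V² (M(G, V) = V*V + 0 = V² + 0 = V²)
M(q(1), v(-6))*18 = ((-6)²)²*18 = 36²*18 = 1296*18 = 23328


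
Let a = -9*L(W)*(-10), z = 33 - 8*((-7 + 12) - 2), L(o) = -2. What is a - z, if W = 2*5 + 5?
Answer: -189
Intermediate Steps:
W = 15 (W = 10 + 5 = 15)
z = 9 (z = 33 - 8*(5 - 2) = 33 - 8*3 = 33 - 24 = 9)
a = -180 (a = -9*(-2)*(-10) = 18*(-10) = -180)
a - z = -180 - 1*9 = -180 - 9 = -189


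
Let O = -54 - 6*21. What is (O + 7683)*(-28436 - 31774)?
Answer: -451755630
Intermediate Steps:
O = -180 (O = -54 - 126 = -180)
(O + 7683)*(-28436 - 31774) = (-180 + 7683)*(-28436 - 31774) = 7503*(-60210) = -451755630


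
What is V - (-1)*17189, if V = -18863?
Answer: -1674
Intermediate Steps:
V - (-1)*17189 = -18863 - (-1)*17189 = -18863 - 1*(-17189) = -18863 + 17189 = -1674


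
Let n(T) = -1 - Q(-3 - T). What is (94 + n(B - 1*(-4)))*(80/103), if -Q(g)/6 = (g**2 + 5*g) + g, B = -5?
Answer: 3600/103 ≈ 34.951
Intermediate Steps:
Q(g) = -36*g - 6*g**2 (Q(g) = -6*((g**2 + 5*g) + g) = -6*(g**2 + 6*g) = -36*g - 6*g**2)
n(T) = -1 + 6*(-3 - T)*(3 - T) (n(T) = -1 - (-6)*(-3 - T)*(6 + (-3 - T)) = -1 - (-6)*(-3 - T)*(3 - T) = -1 + 6*(-3 - T)*(3 - T))
(94 + n(B - 1*(-4)))*(80/103) = (94 + (-55 + 6*(-5 - 1*(-4))**2))*(80/103) = (94 + (-55 + 6*(-5 + 4)**2))*(80*(1/103)) = (94 + (-55 + 6*(-1)**2))*(80/103) = (94 + (-55 + 6*1))*(80/103) = (94 + (-55 + 6))*(80/103) = (94 - 49)*(80/103) = 45*(80/103) = 3600/103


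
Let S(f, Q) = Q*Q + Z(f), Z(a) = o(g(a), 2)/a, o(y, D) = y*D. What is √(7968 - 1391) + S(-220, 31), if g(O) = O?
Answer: 963 + √6577 ≈ 1044.1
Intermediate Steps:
o(y, D) = D*y
Z(a) = 2 (Z(a) = (2*a)/a = 2)
S(f, Q) = 2 + Q² (S(f, Q) = Q*Q + 2 = Q² + 2 = 2 + Q²)
√(7968 - 1391) + S(-220, 31) = √(7968 - 1391) + (2 + 31²) = √6577 + (2 + 961) = √6577 + 963 = 963 + √6577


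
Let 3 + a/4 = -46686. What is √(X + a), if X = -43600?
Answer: 2*I*√57589 ≈ 479.95*I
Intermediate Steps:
a = -186756 (a = -12 + 4*(-46686) = -12 - 186744 = -186756)
√(X + a) = √(-43600 - 186756) = √(-230356) = 2*I*√57589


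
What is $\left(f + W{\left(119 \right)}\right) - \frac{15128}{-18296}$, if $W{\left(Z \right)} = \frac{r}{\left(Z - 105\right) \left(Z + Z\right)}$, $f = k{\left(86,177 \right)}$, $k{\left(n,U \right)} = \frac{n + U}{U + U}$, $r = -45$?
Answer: $\frac{2099095115}{1348790268} \approx 1.5563$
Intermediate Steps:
$k{\left(n,U \right)} = \frac{U + n}{2 U}$
$f = \frac{263}{354}$ ($f = \frac{177 + 86}{2 \cdot 177} = \frac{1}{2} \cdot \frac{1}{177} \cdot 263 = \frac{263}{354} \approx 0.74294$)
$W{\left(Z \right)} = - \frac{45}{2 Z \left(-105 + Z\right)}$ ($W{\left(Z \right)} = - \frac{45}{\left(Z - 105\right) \left(Z + Z\right)} = - \frac{45}{\left(-105 + Z\right) 2 Z} = - \frac{45}{2 Z \left(-105 + Z\right)}$)
$\left(f + W{\left(119 \right)}\right) - \frac{15128}{-18296} = \left(\frac{263}{354} - \frac{45}{2 \cdot 119 \left(-105 + 119\right)}\right) - \frac{15128}{-18296} = \left(\frac{263}{354} - \frac{45}{238 \cdot 14}\right) - - \frac{1891}{2287} = \left(\frac{263}{354} - \frac{45}{238} \cdot \frac{1}{14}\right) + \frac{1891}{2287} = \left(\frac{263}{354} - \frac{45}{3332}\right) + \frac{1891}{2287} = \frac{430193}{589764} + \frac{1891}{2287} = \frac{2099095115}{1348790268}$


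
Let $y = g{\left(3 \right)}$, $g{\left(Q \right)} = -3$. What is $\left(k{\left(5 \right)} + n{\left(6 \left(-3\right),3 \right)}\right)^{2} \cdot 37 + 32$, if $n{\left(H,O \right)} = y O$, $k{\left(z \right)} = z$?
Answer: $624$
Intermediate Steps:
$y = -3$
$n{\left(H,O \right)} = - 3 O$
$\left(k{\left(5 \right)} + n{\left(6 \left(-3\right),3 \right)}\right)^{2} \cdot 37 + 32 = \left(5 - 9\right)^{2} \cdot 37 + 32 = \left(-4\right)^{2} \cdot 37 + 32 = 16 \cdot 37 + 32 = 592 + 32 = 624$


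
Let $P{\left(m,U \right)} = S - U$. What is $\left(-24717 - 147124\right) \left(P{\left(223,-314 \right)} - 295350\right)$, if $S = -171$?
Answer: $50728666087$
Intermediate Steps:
$P{\left(m,U \right)} = -171 - U$
$\left(-24717 - 147124\right) \left(P{\left(223,-314 \right)} - 295350\right) = \left(-24717 - 147124\right) \left(\left(-171 - -314\right) - 295350\right) = - 171841 \left(\left(-171 + 314\right) - 295350\right) = - 171841 \left(143 - 295350\right) = \left(-171841\right) \left(-295207\right) = 50728666087$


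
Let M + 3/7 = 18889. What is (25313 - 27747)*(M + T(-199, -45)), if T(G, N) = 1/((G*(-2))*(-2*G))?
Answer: -25489063271479/554414 ≈ -4.5975e+7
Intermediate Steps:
M = 132220/7 (M = -3/7 + 18889 = 132220/7 ≈ 18889.)
T(G, N) = 1/(4*G²) (T(G, N) = 1/((-2*G)*(-2*G)) = 1/(4*G²))
(25313 - 27747)*(M + T(-199, -45)) = (25313 - 27747)*(132220/7 + (¼)/(-199)²) = -2434*(132220/7 + (¼)*(1/39601)) = -2434*(132220/7 + 1/158404) = -2434*20944176887/1108828 = -25489063271479/554414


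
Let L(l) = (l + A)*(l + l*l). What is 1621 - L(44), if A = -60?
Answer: 33301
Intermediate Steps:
L(l) = (-60 + l)*(l + l²) (L(l) = (l - 60)*(l + l*l) = (-60 + l)*(l + l²))
1621 - L(44) = 1621 - 44*(-60 + 44² - 59*44) = 1621 - 44*(-60 + 1936 - 2596) = 1621 - 44*(-720) = 1621 - 1*(-31680) = 1621 + 31680 = 33301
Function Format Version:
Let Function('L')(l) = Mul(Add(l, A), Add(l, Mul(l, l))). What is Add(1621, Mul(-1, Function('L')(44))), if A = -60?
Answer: 33301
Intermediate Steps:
Function('L')(l) = Mul(Add(-60, l), Add(l, Pow(l, 2))) (Function('L')(l) = Mul(Add(l, -60), Add(l, Mul(l, l))) = Mul(Add(-60, l), Add(l, Pow(l, 2))))
Add(1621, Mul(-1, Function('L')(44))) = Add(1621, Mul(-1, Mul(44, Add(-60, Pow(44, 2), Mul(-59, 44))))) = Add(1621, Mul(-1, Mul(44, Add(-60, 1936, -2596)))) = Add(1621, Mul(-1, Mul(44, -720))) = Add(1621, Mul(-1, -31680)) = Add(1621, 31680) = 33301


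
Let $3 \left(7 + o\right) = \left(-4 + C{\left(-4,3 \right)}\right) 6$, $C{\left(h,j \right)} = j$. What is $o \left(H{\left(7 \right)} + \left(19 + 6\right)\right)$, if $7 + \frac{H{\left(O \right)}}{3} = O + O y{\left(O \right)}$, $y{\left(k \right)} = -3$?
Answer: $342$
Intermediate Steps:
$H{\left(O \right)} = -21 - 6 O$ ($H{\left(O \right)} = -21 + 3 \left(O + O \left(-3\right)\right) = -21 + 3 \left(O - 3 O\right) = -21 + 3 \left(- 2 O\right) = -21 - 6 O$)
$o = -9$ ($o = -7 + \frac{\left(-4 + 3\right) 6}{3} = -7 + \frac{\left(-1\right) 6}{3} = -7 + \frac{1}{3} \left(-6\right) = -7 - 2 = -9$)
$o \left(H{\left(7 \right)} + \left(19 + 6\right)\right) = - 9 \left(\left(-21 - 42\right) + \left(19 + 6\right)\right) = - 9 \left(\left(-21 - 42\right) + 25\right) = - 9 \left(-63 + 25\right) = \left(-9\right) \left(-38\right) = 342$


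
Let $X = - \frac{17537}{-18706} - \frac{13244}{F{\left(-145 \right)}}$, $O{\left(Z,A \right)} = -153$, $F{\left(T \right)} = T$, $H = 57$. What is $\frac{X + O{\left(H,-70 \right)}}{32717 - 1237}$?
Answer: $- \frac{164707481}{85385407600} \approx -0.001929$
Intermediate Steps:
$X = \frac{250285129}{2712370}$ ($X = - \frac{17537}{-18706} - \frac{13244}{-145} = \left(-17537\right) \left(- \frac{1}{18706}\right) - - \frac{13244}{145} = \frac{17537}{18706} + \frac{13244}{145} = \frac{250285129}{2712370} \approx 92.275$)
$\frac{X + O{\left(H,-70 \right)}}{32717 - 1237} = \frac{\frac{250285129}{2712370} - 153}{32717 - 1237} = - \frac{164707481}{2712370 \cdot 31480} = \left(- \frac{164707481}{2712370}\right) \frac{1}{31480} = - \frac{164707481}{85385407600}$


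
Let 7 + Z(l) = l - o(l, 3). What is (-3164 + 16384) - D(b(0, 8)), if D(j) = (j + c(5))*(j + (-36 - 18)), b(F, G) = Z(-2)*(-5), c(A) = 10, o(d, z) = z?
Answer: 12800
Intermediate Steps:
Z(l) = -10 + l (Z(l) = -7 + (l - 1*3) = -7 + (l - 3) = -7 + (-3 + l) = -10 + l)
b(F, G) = 60 (b(F, G) = (-10 - 2)*(-5) = -12*(-5) = 60)
D(j) = (-54 + j)*(10 + j) (D(j) = (j + 10)*(j + (-36 - 18)) = (10 + j)*(j - 54) = (10 + j)*(-54 + j) = (-54 + j)*(10 + j))
(-3164 + 16384) - D(b(0, 8)) = (-3164 + 16384) - (-540 + 60² - 44*60) = 13220 - (-540 + 3600 - 2640) = 13220 - 1*420 = 13220 - 420 = 12800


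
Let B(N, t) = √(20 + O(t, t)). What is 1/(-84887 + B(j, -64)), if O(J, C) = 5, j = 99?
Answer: -1/84882 ≈ -1.1781e-5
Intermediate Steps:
B(N, t) = 5 (B(N, t) = √(20 + 5) = √25 = 5)
1/(-84887 + B(j, -64)) = 1/(-84887 + 5) = 1/(-84882) = -1/84882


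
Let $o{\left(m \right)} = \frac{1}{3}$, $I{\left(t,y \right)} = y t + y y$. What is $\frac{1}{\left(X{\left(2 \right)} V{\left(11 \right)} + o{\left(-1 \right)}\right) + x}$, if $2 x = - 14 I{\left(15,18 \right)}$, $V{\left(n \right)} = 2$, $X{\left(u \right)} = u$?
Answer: $- \frac{3}{12461} \approx -0.00024075$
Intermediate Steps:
$I{\left(t,y \right)} = y^{2} + t y$ ($I{\left(t,y \right)} = t y + y^{2} = y^{2} + t y$)
$o{\left(m \right)} = \frac{1}{3}$
$x = -4158$ ($x = \frac{\left(-14\right) 18 \left(15 + 18\right)}{2} = \frac{\left(-14\right) 18 \cdot 33}{2} = \frac{\left(-14\right) 594}{2} = \frac{1}{2} \left(-8316\right) = -4158$)
$\frac{1}{\left(X{\left(2 \right)} V{\left(11 \right)} + o{\left(-1 \right)}\right) + x} = \frac{1}{\left(2 \cdot 2 + \frac{1}{3}\right) - 4158} = \frac{1}{\left(4 + \frac{1}{3}\right) - 4158} = \frac{1}{\frac{13}{3} - 4158} = \frac{1}{- \frac{12461}{3}} = - \frac{3}{12461}$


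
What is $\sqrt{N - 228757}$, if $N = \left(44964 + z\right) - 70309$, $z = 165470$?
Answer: $6 i \sqrt{2462} \approx 297.71 i$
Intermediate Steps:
$N = 140125$ ($N = \left(44964 + 165470\right) - 70309 = 210434 - 70309 = 140125$)
$\sqrt{N - 228757} = \sqrt{140125 - 228757} = \sqrt{-88632} = 6 i \sqrt{2462}$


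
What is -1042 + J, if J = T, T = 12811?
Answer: 11769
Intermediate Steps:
J = 12811
-1042 + J = -1042 + 12811 = 11769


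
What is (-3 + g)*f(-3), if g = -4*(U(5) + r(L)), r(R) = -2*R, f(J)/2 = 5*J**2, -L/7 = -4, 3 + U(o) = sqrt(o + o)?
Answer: 20970 - 360*sqrt(10) ≈ 19832.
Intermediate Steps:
U(o) = -3 + sqrt(2)*sqrt(o) (U(o) = -3 + sqrt(o + o) = -3 + sqrt(2*o) = -3 + sqrt(2)*sqrt(o))
L = 28 (L = -7*(-4) = 28)
f(J) = 10*J**2 (f(J) = 2*(5*J**2) = 10*J**2)
g = 236 - 4*sqrt(10) (g = -4*((-3 + sqrt(2)*sqrt(5)) - 2*28) = -4*((-3 + sqrt(10)) - 56) = -4*(-59 + sqrt(10)) = 236 - 4*sqrt(10) ≈ 223.35)
(-3 + g)*f(-3) = (-3 + (236 - 4*sqrt(10)))*(10*(-3)**2) = (233 - 4*sqrt(10))*(10*9) = (233 - 4*sqrt(10))*90 = 20970 - 360*sqrt(10)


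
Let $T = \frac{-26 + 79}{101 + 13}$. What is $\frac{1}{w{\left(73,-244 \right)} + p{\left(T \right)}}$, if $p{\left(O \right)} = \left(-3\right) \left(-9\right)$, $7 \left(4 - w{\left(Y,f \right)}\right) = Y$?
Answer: $\frac{7}{144} \approx 0.048611$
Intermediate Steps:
$T = \frac{53}{114} \approx 0.46491$
$w{\left(Y,f \right)} = 4 - \frac{Y}{7}$
$p{\left(O \right)} = 27$
$\frac{1}{w{\left(73,-244 \right)} + p{\left(T \right)}} = \frac{1}{\left(4 - \frac{73}{7}\right) + 27} = \frac{1}{- \frac{45}{7} + 27} = \frac{1}{\frac{144}{7}} = \frac{7}{144}$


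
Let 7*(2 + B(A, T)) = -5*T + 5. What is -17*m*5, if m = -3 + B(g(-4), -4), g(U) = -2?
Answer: 850/7 ≈ 121.43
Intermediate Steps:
B(A, T) = -9/7 - 5*T/7 (B(A, T) = -2 + (-5*T + 5)/7 = -2 + (5 - 5*T)/7 = -2 + (5/7 - 5*T/7) = -9/7 - 5*T/7)
m = -10/7 (m = -3 + (-9/7 - 5/7*(-4)) = -3 + (-9/7 + 20/7) = -3 + 11/7 = -10/7 ≈ -1.4286)
-17*m*5 = -17*(-10/7)*5 = (170/7)*5 = 850/7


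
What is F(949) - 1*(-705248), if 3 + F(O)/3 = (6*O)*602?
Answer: 10988603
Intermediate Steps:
F(O) = -9 + 10836*O (F(O) = -9 + 3*((6*O)*602) = -9 + 3*(3612*O) = -9 + 10836*O)
F(949) - 1*(-705248) = (-9 + 10836*949) - 1*(-705248) = (-9 + 10283364) + 705248 = 10283355 + 705248 = 10988603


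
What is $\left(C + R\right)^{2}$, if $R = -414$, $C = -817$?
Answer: $1515361$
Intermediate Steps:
$\left(C + R\right)^{2} = \left(-817 - 414\right)^{2} = \left(-1231\right)^{2} = 1515361$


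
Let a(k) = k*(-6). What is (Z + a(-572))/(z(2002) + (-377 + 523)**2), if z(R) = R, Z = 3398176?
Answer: 1700804/11659 ≈ 145.88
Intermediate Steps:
a(k) = -6*k
(Z + a(-572))/(z(2002) + (-377 + 523)**2) = (3398176 - 6*(-572))/(2002 + (-377 + 523)**2) = (3398176 + 3432)/(2002 + 146**2) = 3401608/(2002 + 21316) = 3401608/23318 = 3401608*(1/23318) = 1700804/11659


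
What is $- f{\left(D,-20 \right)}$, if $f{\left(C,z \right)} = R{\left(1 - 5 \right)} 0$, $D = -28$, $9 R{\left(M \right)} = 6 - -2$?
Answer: $0$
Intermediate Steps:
$R{\left(M \right)} = \frac{8}{9}$ ($R{\left(M \right)} = \frac{6 - -2}{9} = \frac{6 + 2}{9} = \frac{1}{9} \cdot 8 = \frac{8}{9}$)
$f{\left(C,z \right)} = 0$ ($f{\left(C,z \right)} = \frac{8}{9} \cdot 0 = 0$)
$- f{\left(D,-20 \right)} = \left(-1\right) 0 = 0$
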